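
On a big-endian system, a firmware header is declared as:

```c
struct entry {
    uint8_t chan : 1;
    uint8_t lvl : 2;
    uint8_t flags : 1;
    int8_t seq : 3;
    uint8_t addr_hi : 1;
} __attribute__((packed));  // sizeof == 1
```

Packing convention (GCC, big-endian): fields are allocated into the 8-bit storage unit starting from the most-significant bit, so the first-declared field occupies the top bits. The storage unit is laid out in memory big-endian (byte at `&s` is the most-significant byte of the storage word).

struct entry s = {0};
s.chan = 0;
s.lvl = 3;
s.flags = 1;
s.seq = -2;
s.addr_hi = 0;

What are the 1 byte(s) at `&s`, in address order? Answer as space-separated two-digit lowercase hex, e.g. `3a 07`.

7c

chan:1 = 0 → 0x0 << 7 → word 0x00
lvl:2 = 3 → 0x3 << 5 → word 0x60
flags:1 = 1 → 0x1 << 4 → word 0x70
seq:3 = -2 → 0x6 << 1 → word 0x7c
addr_hi:1 = 0 → 0x0 << 0 → word 0x7c
word = 0x7c → big-endian bytes:
  [0]=0x7c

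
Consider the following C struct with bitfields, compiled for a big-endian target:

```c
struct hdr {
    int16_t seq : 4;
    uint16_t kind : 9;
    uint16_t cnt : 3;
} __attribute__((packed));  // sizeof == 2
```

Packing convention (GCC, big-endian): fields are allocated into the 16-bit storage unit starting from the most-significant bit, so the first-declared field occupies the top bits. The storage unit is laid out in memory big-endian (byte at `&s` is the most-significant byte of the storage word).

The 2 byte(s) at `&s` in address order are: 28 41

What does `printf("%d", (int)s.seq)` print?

2

[0]=0x28 [1]=0x41 (big-endian) → word 0x2841
seq [12+:4] = (word>>12) & 0xf = 2  ←
kind [3+:9] = (word>>3) & 0x1ff = 264
cnt [0+:3] = (word>>0) & 0x7 = 1
seq signed 4b, MSB=0: value = 2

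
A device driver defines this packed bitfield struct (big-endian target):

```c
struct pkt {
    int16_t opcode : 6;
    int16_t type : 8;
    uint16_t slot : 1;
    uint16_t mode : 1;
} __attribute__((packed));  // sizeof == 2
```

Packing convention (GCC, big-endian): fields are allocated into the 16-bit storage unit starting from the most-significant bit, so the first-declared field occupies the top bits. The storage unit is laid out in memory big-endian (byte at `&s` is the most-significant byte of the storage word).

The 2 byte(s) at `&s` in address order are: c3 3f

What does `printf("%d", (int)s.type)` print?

[0]=0xc3 [1]=0x3f (big-endian) → word 0xc33f
opcode:6 @ bit 10 → (0xc33f>>10)&0x3f = 0x30
type:8 @ bit 2 → (0xc33f>>2)&0xff = 0xcf  ←
slot:1 @ bit 1 → (0xc33f>>1)&0x1 = 0x1
mode:1 @ bit 0 → (0xc33f>>0)&0x1 = 0x1
type signed 8b, MSB=1: 207 - 256 = -49

-49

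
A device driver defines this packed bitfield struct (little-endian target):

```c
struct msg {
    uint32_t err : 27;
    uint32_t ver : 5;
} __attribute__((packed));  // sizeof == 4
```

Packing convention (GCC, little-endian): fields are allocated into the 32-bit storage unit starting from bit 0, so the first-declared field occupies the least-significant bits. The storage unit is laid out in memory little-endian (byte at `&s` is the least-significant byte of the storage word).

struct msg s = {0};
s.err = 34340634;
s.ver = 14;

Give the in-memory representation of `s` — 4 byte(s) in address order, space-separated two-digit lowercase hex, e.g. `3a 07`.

err (27b) val=34340634 bits=0x20bff1a at bit 0: 0x020bff1a
ver (5b) val=14 bits=0xe at bit 27: 0x720bff1a
word = 0x720bff1a → little-endian bytes:
  [0]=0x1a  [1]=0xff  [2]=0x0b  [3]=0x72

1a ff 0b 72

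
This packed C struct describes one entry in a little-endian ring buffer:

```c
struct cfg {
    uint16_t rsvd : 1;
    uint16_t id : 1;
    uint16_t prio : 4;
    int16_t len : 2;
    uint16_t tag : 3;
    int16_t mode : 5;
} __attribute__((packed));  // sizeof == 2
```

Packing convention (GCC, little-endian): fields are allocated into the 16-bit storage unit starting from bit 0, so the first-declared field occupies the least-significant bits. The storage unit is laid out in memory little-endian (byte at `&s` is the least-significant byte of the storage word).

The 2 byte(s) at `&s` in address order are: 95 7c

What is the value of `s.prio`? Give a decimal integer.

[0]=0x95 [1]=0x7c (little-endian) → word 0x7c95
rsvd:1 @ bit 0 → (0x7c95>>0)&0x1 = 0x1
id:1 @ bit 1 → (0x7c95>>1)&0x1 = 0x0
prio:4 @ bit 2 → (0x7c95>>2)&0xf = 0x5  ←
len:2 @ bit 6 → (0x7c95>>6)&0x3 = 0x2
tag:3 @ bit 8 → (0x7c95>>8)&0x7 = 0x4
mode:5 @ bit 11 → (0x7c95>>11)&0x1f = 0xf

5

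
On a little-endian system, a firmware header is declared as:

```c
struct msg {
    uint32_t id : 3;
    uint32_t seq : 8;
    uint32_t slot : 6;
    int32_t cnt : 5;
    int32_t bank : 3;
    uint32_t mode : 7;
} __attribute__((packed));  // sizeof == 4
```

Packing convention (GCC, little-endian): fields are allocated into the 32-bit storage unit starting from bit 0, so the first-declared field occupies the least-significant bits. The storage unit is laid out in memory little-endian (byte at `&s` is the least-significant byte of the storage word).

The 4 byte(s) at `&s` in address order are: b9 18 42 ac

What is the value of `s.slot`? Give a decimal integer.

3

[0]=0xb9 [1]=0x18 [2]=0x42 [3]=0xac (little-endian) → word 0xac4218b9
id [0+:3] = (word>>0) & 0x7 = 1
seq [3+:8] = (word>>3) & 0xff = 23
slot [11+:6] = (word>>11) & 0x3f = 3  ←
cnt [17+:5] = (word>>17) & 0x1f = 1
bank [22+:3] = (word>>22) & 0x7 = 1
mode [25+:7] = (word>>25) & 0x7f = 86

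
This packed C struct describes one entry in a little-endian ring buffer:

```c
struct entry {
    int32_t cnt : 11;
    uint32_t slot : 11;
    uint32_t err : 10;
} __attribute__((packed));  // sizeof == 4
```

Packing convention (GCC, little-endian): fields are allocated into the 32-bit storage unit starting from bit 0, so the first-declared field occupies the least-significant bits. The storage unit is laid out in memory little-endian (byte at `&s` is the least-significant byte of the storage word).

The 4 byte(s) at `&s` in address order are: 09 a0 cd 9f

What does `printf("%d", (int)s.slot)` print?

[0]=0x09 [1]=0xa0 [2]=0xcd [3]=0x9f (little-endian) → word 0x9fcda009
cnt [0+:11] = (word>>0) & 0x7ff = 9
slot [11+:11] = (word>>11) & 0x7ff = 436  ←
err [22+:10] = (word>>22) & 0x3ff = 639

436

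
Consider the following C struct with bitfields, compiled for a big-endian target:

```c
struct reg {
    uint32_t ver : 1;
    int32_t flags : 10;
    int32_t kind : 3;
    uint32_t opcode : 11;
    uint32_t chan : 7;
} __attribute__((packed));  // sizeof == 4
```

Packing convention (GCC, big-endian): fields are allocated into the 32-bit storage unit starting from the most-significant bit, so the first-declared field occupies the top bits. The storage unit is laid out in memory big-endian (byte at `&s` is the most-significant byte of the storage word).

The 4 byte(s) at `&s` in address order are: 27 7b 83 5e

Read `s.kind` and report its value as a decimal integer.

-2

[0]=0x27 [1]=0x7b [2]=0x83 [3]=0x5e (big-endian) → word 0x277b835e
ver:1 @ bit 31 → (0x277b835e>>31)&0x1 = 0x0
flags:10 @ bit 21 → (0x277b835e>>21)&0x3ff = 0x13b
kind:3 @ bit 18 → (0x277b835e>>18)&0x7 = 0x6  ←
opcode:11 @ bit 7 → (0x277b835e>>7)&0x7ff = 0x706
chan:7 @ bit 0 → (0x277b835e>>0)&0x7f = 0x5e
kind signed 3b, MSB=1: 6 - 8 = -2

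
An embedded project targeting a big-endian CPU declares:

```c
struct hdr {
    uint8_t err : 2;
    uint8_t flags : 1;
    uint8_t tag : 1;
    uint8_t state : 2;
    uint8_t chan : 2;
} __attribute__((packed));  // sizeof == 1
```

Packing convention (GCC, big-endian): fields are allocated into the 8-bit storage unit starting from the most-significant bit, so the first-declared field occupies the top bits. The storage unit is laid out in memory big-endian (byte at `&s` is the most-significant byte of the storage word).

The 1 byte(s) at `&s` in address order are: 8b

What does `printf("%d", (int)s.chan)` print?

[0]=0x8b (big-endian) → word 0x8b
err [6+:2] = (word>>6) & 0x3 = 2
flags [5+:1] = (word>>5) & 0x1 = 0
tag [4+:1] = (word>>4) & 0x1 = 0
state [2+:2] = (word>>2) & 0x3 = 2
chan [0+:2] = (word>>0) & 0x3 = 3  ←

3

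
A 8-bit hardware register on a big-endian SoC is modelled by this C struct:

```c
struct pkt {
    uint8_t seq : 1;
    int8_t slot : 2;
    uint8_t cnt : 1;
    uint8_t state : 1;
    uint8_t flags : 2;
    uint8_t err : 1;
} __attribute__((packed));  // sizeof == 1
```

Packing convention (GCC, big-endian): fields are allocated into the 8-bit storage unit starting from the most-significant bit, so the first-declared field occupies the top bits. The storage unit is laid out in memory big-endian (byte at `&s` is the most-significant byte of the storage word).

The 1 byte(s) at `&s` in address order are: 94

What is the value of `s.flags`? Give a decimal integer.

2

[0]=0x94 (big-endian) → word 0x94
seq [7+:1] = (word>>7) & 0x1 = 1
slot [5+:2] = (word>>5) & 0x3 = 0
cnt [4+:1] = (word>>4) & 0x1 = 1
state [3+:1] = (word>>3) & 0x1 = 0
flags [1+:2] = (word>>1) & 0x3 = 2  ←
err [0+:1] = (word>>0) & 0x1 = 0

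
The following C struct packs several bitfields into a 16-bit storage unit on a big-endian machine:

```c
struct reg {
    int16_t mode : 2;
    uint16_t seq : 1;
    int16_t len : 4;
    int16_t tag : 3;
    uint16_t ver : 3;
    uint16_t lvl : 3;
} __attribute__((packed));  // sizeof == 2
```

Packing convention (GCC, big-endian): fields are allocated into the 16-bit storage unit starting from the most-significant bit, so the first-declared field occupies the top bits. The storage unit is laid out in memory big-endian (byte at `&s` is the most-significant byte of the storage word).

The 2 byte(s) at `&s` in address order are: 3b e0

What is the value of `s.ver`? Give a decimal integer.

4

[0]=0x3b [1]=0xe0 (big-endian) → word 0x3be0
mode [14+:2] = (word>>14) & 0x3 = 0
seq [13+:1] = (word>>13) & 0x1 = 1
len [9+:4] = (word>>9) & 0xf = 13
tag [6+:3] = (word>>6) & 0x7 = 7
ver [3+:3] = (word>>3) & 0x7 = 4  ←
lvl [0+:3] = (word>>0) & 0x7 = 0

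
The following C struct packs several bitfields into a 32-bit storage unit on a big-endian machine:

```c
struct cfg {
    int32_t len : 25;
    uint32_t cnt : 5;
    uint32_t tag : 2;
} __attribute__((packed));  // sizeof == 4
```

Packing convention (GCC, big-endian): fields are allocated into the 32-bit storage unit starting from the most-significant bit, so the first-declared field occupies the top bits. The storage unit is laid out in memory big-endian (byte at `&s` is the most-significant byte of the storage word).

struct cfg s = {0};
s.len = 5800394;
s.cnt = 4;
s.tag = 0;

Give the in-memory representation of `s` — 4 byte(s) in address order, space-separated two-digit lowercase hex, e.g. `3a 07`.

[7+:25] len=5800394 & 0x1ffffff = 0x5881ca; word=0x2c40e500
[2+:5] cnt=4 & 0x1f = 0x4; word=0x2c40e510
[0+:2] tag=0 & 0x3 = 0x0; word=0x2c40e510
word = 0x2c40e510 → big-endian bytes:
  [0]=0x2c  [1]=0x40  [2]=0xe5  [3]=0x10

2c 40 e5 10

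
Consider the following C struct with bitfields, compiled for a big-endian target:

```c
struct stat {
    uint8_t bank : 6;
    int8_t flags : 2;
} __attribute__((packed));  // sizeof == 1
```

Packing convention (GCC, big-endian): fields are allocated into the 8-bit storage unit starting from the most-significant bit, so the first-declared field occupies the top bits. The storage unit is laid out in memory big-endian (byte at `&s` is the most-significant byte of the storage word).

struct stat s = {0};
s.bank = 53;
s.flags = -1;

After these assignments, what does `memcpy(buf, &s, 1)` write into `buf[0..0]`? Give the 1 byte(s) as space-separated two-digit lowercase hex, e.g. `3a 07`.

d7

bank (6b) val=53 bits=0x35 at bit 2: 0xd4
flags (2b) val=-1 bits=0x3 at bit 0: 0xd7
word = 0xd7 → big-endian bytes:
  [0]=0xd7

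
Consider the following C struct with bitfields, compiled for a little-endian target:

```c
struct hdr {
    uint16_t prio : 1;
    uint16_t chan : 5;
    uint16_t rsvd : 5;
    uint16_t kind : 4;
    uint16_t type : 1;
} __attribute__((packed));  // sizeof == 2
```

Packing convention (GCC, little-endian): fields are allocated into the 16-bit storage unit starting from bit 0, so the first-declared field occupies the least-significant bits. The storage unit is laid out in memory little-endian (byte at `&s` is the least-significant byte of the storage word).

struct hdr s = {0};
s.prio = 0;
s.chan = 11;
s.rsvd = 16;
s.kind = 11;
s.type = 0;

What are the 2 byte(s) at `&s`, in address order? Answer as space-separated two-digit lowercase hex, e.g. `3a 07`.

16 5c

prio (1b) val=0 bits=0x0 at bit 0: 0x0000
chan (5b) val=11 bits=0xb at bit 1: 0x0016
rsvd (5b) val=16 bits=0x10 at bit 6: 0x0416
kind (4b) val=11 bits=0xb at bit 11: 0x5c16
type (1b) val=0 bits=0x0 at bit 15: 0x5c16
word = 0x5c16 → little-endian bytes:
  [0]=0x16  [1]=0x5c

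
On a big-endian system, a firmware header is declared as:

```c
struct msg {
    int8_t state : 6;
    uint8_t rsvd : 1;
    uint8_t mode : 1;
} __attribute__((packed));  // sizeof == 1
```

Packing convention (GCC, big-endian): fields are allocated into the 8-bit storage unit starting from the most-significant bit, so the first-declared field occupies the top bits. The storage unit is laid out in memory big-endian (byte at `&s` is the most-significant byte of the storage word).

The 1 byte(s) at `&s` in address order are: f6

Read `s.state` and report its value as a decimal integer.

-3

[0]=0xf6 (big-endian) → word 0xf6
state:6 @ bit 2 → (0xf6>>2)&0x3f = 0x3d  ←
rsvd:1 @ bit 1 → (0xf6>>1)&0x1 = 0x1
mode:1 @ bit 0 → (0xf6>>0)&0x1 = 0x0
state signed 6b, MSB=1: 61 - 64 = -3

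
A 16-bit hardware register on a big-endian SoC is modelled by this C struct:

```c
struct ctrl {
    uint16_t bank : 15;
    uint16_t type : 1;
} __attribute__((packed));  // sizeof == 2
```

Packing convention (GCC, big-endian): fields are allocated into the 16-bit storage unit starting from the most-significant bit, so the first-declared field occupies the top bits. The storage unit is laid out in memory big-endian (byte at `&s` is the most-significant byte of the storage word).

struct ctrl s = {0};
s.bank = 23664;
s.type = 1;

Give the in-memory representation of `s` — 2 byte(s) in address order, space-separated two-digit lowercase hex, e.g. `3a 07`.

b8 e1

bank (15b) val=23664 bits=0x5c70 at bit 1: 0xb8e0
type (1b) val=1 bits=0x1 at bit 0: 0xb8e1
word = 0xb8e1 → big-endian bytes:
  [0]=0xb8  [1]=0xe1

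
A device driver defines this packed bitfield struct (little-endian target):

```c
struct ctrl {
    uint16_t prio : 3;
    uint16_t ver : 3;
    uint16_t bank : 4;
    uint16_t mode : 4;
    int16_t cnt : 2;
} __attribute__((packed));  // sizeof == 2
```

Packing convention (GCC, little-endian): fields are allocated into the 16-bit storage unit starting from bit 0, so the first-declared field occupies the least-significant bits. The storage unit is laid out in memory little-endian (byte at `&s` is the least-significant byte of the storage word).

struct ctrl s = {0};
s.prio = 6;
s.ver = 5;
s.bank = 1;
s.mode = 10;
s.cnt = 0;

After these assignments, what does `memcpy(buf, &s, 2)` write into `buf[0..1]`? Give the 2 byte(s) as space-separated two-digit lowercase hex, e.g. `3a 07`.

[0+:3] prio=6 & 0x7 = 0x6; word=0x0006
[3+:3] ver=5 & 0x7 = 0x5; word=0x002e
[6+:4] bank=1 & 0xf = 0x1; word=0x006e
[10+:4] mode=10 & 0xf = 0xa; word=0x286e
[14+:2] cnt=0 & 0x3 = 0x0; word=0x286e
word = 0x286e → little-endian bytes:
  [0]=0x6e  [1]=0x28

6e 28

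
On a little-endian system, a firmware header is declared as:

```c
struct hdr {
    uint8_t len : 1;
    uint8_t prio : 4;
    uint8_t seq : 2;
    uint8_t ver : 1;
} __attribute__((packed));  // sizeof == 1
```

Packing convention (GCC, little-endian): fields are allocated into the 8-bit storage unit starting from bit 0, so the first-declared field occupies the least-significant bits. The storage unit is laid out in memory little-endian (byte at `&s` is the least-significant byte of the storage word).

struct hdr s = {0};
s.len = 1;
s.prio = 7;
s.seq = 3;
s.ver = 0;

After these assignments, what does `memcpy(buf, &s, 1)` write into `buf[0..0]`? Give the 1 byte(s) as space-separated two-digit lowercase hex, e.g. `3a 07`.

6f

[0+:1] len=1 & 0x1 = 0x1; word=0x01
[1+:4] prio=7 & 0xf = 0x7; word=0x0f
[5+:2] seq=3 & 0x3 = 0x3; word=0x6f
[7+:1] ver=0 & 0x1 = 0x0; word=0x6f
word = 0x6f → little-endian bytes:
  [0]=0x6f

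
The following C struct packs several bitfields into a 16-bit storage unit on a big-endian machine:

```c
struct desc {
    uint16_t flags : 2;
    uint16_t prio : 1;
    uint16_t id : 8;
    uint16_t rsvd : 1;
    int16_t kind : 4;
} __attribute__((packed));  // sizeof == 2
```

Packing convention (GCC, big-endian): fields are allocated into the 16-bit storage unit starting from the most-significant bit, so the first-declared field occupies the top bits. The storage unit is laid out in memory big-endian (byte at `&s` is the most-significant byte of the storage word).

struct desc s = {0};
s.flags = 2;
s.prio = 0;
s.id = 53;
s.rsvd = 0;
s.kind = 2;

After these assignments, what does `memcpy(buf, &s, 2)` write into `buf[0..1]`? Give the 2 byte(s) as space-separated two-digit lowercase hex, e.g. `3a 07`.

[14+:2] flags=2 & 0x3 = 0x2; word=0x8000
[13+:1] prio=0 & 0x1 = 0x0; word=0x8000
[5+:8] id=53 & 0xff = 0x35; word=0x86a0
[4+:1] rsvd=0 & 0x1 = 0x0; word=0x86a0
[0+:4] kind=2 & 0xf = 0x2; word=0x86a2
word = 0x86a2 → big-endian bytes:
  [0]=0x86  [1]=0xa2

86 a2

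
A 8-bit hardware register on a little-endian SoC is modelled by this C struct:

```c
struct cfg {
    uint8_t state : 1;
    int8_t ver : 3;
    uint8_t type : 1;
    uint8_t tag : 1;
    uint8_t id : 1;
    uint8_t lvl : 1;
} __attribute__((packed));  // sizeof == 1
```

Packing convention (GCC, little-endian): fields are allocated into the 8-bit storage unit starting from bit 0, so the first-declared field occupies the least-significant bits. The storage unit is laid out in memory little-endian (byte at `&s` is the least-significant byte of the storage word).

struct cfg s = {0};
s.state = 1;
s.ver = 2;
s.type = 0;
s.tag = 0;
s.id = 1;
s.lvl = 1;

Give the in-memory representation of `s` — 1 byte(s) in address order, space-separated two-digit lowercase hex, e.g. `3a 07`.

state:1 = 1 → 0x1 << 0 → word 0x01
ver:3 = 2 → 0x2 << 1 → word 0x05
type:1 = 0 → 0x0 << 4 → word 0x05
tag:1 = 0 → 0x0 << 5 → word 0x05
id:1 = 1 → 0x1 << 6 → word 0x45
lvl:1 = 1 → 0x1 << 7 → word 0xc5
word = 0xc5 → little-endian bytes:
  [0]=0xc5

c5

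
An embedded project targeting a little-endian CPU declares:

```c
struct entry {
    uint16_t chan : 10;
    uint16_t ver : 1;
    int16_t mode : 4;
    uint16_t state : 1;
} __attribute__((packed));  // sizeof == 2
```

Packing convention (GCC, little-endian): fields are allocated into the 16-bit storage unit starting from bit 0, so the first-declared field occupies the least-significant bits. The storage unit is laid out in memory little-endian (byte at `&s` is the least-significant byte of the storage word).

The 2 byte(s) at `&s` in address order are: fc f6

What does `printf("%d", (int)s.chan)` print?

764

[0]=0xfc [1]=0xf6 (little-endian) → word 0xf6fc
chan:10 @ bit 0 → (0xf6fc>>0)&0x3ff = 0x2fc  ←
ver:1 @ bit 10 → (0xf6fc>>10)&0x1 = 0x1
mode:4 @ bit 11 → (0xf6fc>>11)&0xf = 0xe
state:1 @ bit 15 → (0xf6fc>>15)&0x1 = 0x1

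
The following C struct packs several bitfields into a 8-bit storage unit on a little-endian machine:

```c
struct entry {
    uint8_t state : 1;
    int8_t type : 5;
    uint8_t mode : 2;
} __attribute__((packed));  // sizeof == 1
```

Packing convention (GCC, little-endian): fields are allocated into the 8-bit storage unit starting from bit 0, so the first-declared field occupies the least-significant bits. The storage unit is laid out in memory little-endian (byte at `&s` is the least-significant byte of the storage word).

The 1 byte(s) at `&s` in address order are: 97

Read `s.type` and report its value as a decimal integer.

11

[0]=0x97 (little-endian) → word 0x97
state [0+:1] = (word>>0) & 0x1 = 1
type [1+:5] = (word>>1) & 0x1f = 11  ←
mode [6+:2] = (word>>6) & 0x3 = 2
type signed 5b, MSB=0: value = 11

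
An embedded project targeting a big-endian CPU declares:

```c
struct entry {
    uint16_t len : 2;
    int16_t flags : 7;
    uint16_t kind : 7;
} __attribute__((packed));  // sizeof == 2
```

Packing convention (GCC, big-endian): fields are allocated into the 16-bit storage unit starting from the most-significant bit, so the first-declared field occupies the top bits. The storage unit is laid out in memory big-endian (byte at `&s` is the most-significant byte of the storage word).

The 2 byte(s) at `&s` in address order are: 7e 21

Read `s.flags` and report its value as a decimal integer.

[0]=0x7e [1]=0x21 (big-endian) → word 0x7e21
len [14+:2] = (word>>14) & 0x3 = 1
flags [7+:7] = (word>>7) & 0x7f = 124  ←
kind [0+:7] = (word>>0) & 0x7f = 33
flags signed 7b, MSB=1: 124 - 128 = -4

-4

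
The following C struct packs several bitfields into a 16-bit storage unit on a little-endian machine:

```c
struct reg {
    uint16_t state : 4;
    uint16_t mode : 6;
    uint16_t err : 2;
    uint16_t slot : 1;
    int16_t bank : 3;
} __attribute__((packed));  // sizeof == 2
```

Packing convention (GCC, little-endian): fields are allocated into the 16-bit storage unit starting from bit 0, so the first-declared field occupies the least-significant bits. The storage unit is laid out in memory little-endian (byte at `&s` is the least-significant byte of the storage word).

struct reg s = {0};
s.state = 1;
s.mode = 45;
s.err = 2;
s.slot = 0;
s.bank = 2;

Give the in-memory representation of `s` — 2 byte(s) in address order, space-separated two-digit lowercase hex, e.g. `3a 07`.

d1 4a

state (4b) val=1 bits=0x1 at bit 0: 0x0001
mode (6b) val=45 bits=0x2d at bit 4: 0x02d1
err (2b) val=2 bits=0x2 at bit 10: 0x0ad1
slot (1b) val=0 bits=0x0 at bit 12: 0x0ad1
bank (3b) val=2 bits=0x2 at bit 13: 0x4ad1
word = 0x4ad1 → little-endian bytes:
  [0]=0xd1  [1]=0x4a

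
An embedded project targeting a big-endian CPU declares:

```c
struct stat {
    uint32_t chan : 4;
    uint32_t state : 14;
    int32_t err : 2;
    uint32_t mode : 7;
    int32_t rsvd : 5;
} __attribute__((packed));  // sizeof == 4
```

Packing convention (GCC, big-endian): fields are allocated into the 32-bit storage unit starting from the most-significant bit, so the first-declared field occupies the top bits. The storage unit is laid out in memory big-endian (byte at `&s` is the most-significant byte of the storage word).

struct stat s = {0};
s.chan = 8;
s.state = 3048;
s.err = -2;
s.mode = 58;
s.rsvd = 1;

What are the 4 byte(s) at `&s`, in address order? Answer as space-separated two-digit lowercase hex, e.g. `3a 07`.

[28+:4] chan=8 & 0xf = 0x8; word=0x80000000
[14+:14] state=3048 & 0x3fff = 0xbe8; word=0x82fa0000
[12+:2] err=-2 & 0x3 = 0x2; word=0x82fa2000
[5+:7] mode=58 & 0x7f = 0x3a; word=0x82fa2740
[0+:5] rsvd=1 & 0x1f = 0x1; word=0x82fa2741
word = 0x82fa2741 → big-endian bytes:
  [0]=0x82  [1]=0xfa  [2]=0x27  [3]=0x41

82 fa 27 41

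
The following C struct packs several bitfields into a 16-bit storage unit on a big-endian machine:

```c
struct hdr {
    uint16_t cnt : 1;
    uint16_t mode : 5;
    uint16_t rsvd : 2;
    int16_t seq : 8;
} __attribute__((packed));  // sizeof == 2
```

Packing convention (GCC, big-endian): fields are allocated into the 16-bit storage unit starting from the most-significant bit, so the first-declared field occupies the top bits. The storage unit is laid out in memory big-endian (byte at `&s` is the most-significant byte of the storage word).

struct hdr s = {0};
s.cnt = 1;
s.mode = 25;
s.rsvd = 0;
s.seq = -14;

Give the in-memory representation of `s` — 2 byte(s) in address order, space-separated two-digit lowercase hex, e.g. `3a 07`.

cnt:1 = 1 → 0x1 << 15 → word 0x8000
mode:5 = 25 → 0x19 << 10 → word 0xe400
rsvd:2 = 0 → 0x0 << 8 → word 0xe400
seq:8 = -14 → 0xf2 << 0 → word 0xe4f2
word = 0xe4f2 → big-endian bytes:
  [0]=0xe4  [1]=0xf2

e4 f2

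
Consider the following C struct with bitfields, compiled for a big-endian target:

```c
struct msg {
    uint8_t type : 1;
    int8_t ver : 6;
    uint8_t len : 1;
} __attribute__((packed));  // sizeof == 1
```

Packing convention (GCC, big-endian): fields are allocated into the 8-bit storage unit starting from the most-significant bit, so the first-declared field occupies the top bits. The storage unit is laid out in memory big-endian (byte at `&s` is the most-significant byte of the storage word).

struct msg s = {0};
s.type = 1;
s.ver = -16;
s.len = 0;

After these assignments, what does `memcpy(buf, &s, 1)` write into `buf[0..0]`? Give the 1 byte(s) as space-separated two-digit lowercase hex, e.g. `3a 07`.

[7+:1] type=1 & 0x1 = 0x1; word=0x80
[1+:6] ver=-16 & 0x3f = 0x30; word=0xe0
[0+:1] len=0 & 0x1 = 0x0; word=0xe0
word = 0xe0 → big-endian bytes:
  [0]=0xe0

e0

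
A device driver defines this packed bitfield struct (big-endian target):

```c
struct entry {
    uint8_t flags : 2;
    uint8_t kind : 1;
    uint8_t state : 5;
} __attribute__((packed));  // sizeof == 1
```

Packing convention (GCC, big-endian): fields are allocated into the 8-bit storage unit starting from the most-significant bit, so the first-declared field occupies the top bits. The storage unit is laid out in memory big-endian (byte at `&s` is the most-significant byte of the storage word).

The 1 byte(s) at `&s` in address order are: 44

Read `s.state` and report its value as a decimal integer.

4

[0]=0x44 (big-endian) → word 0x44
flags [6+:2] = (word>>6) & 0x3 = 1
kind [5+:1] = (word>>5) & 0x1 = 0
state [0+:5] = (word>>0) & 0x1f = 4  ←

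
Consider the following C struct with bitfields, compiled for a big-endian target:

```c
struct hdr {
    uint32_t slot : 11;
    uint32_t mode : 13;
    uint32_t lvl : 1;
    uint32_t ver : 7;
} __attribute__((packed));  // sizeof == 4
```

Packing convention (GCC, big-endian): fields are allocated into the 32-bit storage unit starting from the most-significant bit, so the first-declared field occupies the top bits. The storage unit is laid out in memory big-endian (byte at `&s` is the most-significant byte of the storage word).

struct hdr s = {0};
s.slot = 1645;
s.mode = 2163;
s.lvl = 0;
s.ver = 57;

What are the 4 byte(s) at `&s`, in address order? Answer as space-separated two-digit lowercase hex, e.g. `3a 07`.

cd a8 73 39

[21+:11] slot=1645 & 0x7ff = 0x66d; word=0xcda00000
[8+:13] mode=2163 & 0x1fff = 0x873; word=0xcda87300
[7+:1] lvl=0 & 0x1 = 0x0; word=0xcda87300
[0+:7] ver=57 & 0x7f = 0x39; word=0xcda87339
word = 0xcda87339 → big-endian bytes:
  [0]=0xcd  [1]=0xa8  [2]=0x73  [3]=0x39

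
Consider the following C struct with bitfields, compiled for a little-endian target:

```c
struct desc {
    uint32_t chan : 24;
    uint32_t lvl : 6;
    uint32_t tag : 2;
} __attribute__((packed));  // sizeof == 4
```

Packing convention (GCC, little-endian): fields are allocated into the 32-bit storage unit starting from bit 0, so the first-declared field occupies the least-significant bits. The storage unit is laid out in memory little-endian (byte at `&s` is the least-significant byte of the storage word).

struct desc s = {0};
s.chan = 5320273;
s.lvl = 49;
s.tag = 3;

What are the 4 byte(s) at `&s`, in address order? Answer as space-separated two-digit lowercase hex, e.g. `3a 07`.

51 2e 51 f1

[0+:24] chan=5320273 & 0xffffff = 0x512e51; word=0x00512e51
[24+:6] lvl=49 & 0x3f = 0x31; word=0x31512e51
[30+:2] tag=3 & 0x3 = 0x3; word=0xf1512e51
word = 0xf1512e51 → little-endian bytes:
  [0]=0x51  [1]=0x2e  [2]=0x51  [3]=0xf1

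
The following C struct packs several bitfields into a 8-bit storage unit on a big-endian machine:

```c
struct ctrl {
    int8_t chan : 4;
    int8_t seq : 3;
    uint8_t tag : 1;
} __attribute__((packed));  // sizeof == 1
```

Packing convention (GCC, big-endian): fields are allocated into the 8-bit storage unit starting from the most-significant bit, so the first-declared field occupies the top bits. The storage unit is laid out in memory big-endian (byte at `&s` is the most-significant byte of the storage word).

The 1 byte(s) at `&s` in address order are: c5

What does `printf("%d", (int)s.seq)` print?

[0]=0xc5 (big-endian) → word 0xc5
chan [4+:4] = (word>>4) & 0xf = 12
seq [1+:3] = (word>>1) & 0x7 = 2  ←
tag [0+:1] = (word>>0) & 0x1 = 1
seq signed 3b, MSB=0: value = 2

2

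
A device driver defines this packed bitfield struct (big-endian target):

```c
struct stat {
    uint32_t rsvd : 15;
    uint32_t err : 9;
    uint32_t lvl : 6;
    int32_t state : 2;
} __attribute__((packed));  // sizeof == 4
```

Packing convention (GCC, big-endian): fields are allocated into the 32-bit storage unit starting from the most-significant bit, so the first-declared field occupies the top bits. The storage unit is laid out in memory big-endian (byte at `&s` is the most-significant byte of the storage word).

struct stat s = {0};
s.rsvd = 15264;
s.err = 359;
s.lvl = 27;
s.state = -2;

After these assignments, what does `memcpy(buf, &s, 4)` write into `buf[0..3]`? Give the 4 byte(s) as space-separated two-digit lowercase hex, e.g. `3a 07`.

77 41 67 6e

rsvd:15 = 15264 → 0x3ba0 << 17 → word 0x77400000
err:9 = 359 → 0x167 << 8 → word 0x77416700
lvl:6 = 27 → 0x1b << 2 → word 0x7741676c
state:2 = -2 → 0x2 << 0 → word 0x7741676e
word = 0x7741676e → big-endian bytes:
  [0]=0x77  [1]=0x41  [2]=0x67  [3]=0x6e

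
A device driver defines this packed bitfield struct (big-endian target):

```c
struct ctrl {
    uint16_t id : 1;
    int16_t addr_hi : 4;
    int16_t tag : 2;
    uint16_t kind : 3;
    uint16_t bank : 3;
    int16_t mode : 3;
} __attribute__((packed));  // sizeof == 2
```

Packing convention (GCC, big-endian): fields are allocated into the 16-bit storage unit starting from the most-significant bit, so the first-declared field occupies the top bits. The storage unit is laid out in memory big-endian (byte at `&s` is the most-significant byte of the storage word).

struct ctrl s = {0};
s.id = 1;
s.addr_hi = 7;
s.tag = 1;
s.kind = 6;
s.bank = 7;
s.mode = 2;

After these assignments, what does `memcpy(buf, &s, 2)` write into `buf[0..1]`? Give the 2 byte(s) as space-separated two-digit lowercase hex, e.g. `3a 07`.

bb ba

id (1b) val=1 bits=0x1 at bit 15: 0x8000
addr_hi (4b) val=7 bits=0x7 at bit 11: 0xb800
tag (2b) val=1 bits=0x1 at bit 9: 0xba00
kind (3b) val=6 bits=0x6 at bit 6: 0xbb80
bank (3b) val=7 bits=0x7 at bit 3: 0xbbb8
mode (3b) val=2 bits=0x2 at bit 0: 0xbbba
word = 0xbbba → big-endian bytes:
  [0]=0xbb  [1]=0xba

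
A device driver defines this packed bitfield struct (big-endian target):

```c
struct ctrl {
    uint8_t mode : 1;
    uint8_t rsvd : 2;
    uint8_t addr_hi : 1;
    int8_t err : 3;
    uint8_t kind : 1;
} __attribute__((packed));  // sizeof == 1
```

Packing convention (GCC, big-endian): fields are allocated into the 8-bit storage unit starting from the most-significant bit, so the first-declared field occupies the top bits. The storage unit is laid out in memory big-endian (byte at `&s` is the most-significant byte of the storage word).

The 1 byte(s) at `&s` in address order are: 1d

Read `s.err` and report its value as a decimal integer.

-2

[0]=0x1d (big-endian) → word 0x1d
mode:1 @ bit 7 → (0x1d>>7)&0x1 = 0x0
rsvd:2 @ bit 5 → (0x1d>>5)&0x3 = 0x0
addr_hi:1 @ bit 4 → (0x1d>>4)&0x1 = 0x1
err:3 @ bit 1 → (0x1d>>1)&0x7 = 0x6  ←
kind:1 @ bit 0 → (0x1d>>0)&0x1 = 0x1
err signed 3b, MSB=1: 6 - 8 = -2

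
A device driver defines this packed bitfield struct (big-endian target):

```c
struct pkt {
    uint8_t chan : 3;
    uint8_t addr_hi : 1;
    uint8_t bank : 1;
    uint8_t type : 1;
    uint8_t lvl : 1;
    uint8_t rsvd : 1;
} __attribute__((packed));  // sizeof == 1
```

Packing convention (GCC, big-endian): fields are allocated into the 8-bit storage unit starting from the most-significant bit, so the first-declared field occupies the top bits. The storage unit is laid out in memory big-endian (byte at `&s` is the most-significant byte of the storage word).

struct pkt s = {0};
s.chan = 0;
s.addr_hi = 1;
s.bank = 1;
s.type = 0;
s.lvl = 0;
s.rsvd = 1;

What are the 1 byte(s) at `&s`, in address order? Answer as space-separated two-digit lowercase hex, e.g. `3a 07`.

19

chan:3 = 0 → 0x0 << 5 → word 0x00
addr_hi:1 = 1 → 0x1 << 4 → word 0x10
bank:1 = 1 → 0x1 << 3 → word 0x18
type:1 = 0 → 0x0 << 2 → word 0x18
lvl:1 = 0 → 0x0 << 1 → word 0x18
rsvd:1 = 1 → 0x1 << 0 → word 0x19
word = 0x19 → big-endian bytes:
  [0]=0x19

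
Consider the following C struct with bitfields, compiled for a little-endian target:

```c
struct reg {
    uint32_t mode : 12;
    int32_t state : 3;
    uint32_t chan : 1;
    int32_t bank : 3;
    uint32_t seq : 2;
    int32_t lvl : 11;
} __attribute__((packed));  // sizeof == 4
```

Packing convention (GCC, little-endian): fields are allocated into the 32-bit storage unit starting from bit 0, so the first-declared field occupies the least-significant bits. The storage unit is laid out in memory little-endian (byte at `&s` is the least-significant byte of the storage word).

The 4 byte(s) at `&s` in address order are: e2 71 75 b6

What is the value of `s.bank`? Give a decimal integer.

-3

[0]=0xe2 [1]=0x71 [2]=0x75 [3]=0xb6 (little-endian) → word 0xb67571e2
mode [0+:12] = (word>>0) & 0xfff = 482
state [12+:3] = (word>>12) & 0x7 = 7
chan [15+:1] = (word>>15) & 0x1 = 0
bank [16+:3] = (word>>16) & 0x7 = 5  ←
seq [19+:2] = (word>>19) & 0x3 = 2
lvl [21+:11] = (word>>21) & 0x7ff = 1459
bank signed 3b, MSB=1: 5 - 8 = -3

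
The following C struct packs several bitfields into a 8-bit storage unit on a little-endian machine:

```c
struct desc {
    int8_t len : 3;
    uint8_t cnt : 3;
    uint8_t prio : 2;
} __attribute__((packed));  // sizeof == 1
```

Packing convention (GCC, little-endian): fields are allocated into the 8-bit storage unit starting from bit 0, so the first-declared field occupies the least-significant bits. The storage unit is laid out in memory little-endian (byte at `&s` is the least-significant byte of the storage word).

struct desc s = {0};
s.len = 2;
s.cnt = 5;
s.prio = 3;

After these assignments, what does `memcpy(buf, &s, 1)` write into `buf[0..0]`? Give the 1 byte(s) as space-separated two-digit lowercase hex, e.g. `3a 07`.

ea

[0+:3] len=2 & 0x7 = 0x2; word=0x02
[3+:3] cnt=5 & 0x7 = 0x5; word=0x2a
[6+:2] prio=3 & 0x3 = 0x3; word=0xea
word = 0xea → little-endian bytes:
  [0]=0xea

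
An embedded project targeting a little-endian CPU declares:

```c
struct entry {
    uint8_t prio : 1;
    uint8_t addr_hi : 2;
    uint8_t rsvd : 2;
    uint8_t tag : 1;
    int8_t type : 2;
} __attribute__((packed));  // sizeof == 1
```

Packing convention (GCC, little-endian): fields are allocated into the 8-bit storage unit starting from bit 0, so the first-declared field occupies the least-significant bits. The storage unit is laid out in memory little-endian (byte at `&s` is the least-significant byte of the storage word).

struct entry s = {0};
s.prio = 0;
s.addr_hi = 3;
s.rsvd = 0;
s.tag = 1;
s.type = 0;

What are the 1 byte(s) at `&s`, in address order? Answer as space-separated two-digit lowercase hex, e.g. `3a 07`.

prio:1 = 0 → 0x0 << 0 → word 0x00
addr_hi:2 = 3 → 0x3 << 1 → word 0x06
rsvd:2 = 0 → 0x0 << 3 → word 0x06
tag:1 = 1 → 0x1 << 5 → word 0x26
type:2 = 0 → 0x0 << 6 → word 0x26
word = 0x26 → little-endian bytes:
  [0]=0x26

26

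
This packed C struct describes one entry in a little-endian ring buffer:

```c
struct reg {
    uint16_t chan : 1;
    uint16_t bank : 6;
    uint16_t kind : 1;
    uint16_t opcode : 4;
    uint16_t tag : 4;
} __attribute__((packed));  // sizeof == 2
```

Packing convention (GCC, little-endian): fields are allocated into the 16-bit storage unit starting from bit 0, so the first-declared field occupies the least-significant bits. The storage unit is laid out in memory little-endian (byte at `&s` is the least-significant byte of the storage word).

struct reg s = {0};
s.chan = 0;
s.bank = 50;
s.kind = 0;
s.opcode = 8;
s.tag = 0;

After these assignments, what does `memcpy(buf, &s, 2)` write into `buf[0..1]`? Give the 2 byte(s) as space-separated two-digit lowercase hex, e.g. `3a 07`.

chan:1 = 0 → 0x0 << 0 → word 0x0000
bank:6 = 50 → 0x32 << 1 → word 0x0064
kind:1 = 0 → 0x0 << 7 → word 0x0064
opcode:4 = 8 → 0x8 << 8 → word 0x0864
tag:4 = 0 → 0x0 << 12 → word 0x0864
word = 0x0864 → little-endian bytes:
  [0]=0x64  [1]=0x08

64 08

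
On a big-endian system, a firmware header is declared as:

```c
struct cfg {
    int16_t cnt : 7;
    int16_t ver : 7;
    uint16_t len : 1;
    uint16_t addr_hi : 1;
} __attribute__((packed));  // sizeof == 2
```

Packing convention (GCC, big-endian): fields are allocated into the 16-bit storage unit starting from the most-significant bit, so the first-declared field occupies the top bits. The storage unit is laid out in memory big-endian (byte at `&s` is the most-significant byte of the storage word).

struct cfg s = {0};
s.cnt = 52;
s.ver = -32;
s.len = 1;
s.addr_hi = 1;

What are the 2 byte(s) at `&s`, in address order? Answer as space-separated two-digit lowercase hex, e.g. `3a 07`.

69 83

cnt:7 = 52 → 0x34 << 9 → word 0x6800
ver:7 = -32 → 0x60 << 2 → word 0x6980
len:1 = 1 → 0x1 << 1 → word 0x6982
addr_hi:1 = 1 → 0x1 << 0 → word 0x6983
word = 0x6983 → big-endian bytes:
  [0]=0x69  [1]=0x83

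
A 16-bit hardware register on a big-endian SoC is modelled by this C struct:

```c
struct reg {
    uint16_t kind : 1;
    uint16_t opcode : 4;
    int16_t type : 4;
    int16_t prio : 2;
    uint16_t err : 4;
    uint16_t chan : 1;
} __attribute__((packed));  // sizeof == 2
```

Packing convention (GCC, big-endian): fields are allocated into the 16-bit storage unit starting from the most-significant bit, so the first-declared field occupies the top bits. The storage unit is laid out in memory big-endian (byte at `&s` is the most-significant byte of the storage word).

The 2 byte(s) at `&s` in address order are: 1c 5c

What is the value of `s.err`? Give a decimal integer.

14

[0]=0x1c [1]=0x5c (big-endian) → word 0x1c5c
kind [15+:1] = (word>>15) & 0x1 = 0
opcode [11+:4] = (word>>11) & 0xf = 3
type [7+:4] = (word>>7) & 0xf = 8
prio [5+:2] = (word>>5) & 0x3 = 2
err [1+:4] = (word>>1) & 0xf = 14  ←
chan [0+:1] = (word>>0) & 0x1 = 0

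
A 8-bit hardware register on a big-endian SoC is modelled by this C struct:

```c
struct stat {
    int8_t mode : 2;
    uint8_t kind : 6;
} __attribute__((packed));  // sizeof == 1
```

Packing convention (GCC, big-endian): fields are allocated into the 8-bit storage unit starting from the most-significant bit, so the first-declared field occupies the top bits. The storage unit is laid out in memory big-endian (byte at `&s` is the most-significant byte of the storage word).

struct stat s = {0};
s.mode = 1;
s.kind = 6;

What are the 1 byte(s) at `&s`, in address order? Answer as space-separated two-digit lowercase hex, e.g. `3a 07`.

mode (2b) val=1 bits=0x1 at bit 6: 0x40
kind (6b) val=6 bits=0x6 at bit 0: 0x46
word = 0x46 → big-endian bytes:
  [0]=0x46

46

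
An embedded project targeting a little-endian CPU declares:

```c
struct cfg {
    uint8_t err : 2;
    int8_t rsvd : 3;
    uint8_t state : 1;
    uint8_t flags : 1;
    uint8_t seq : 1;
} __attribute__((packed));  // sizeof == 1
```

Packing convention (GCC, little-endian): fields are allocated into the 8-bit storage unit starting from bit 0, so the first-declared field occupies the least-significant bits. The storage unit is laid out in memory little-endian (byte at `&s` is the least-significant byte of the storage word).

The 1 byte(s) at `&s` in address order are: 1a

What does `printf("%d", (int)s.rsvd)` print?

[0]=0x1a (little-endian) → word 0x1a
err [0+:2] = (word>>0) & 0x3 = 2
rsvd [2+:3] = (word>>2) & 0x7 = 6  ←
state [5+:1] = (word>>5) & 0x1 = 0
flags [6+:1] = (word>>6) & 0x1 = 0
seq [7+:1] = (word>>7) & 0x1 = 0
rsvd signed 3b, MSB=1: 6 - 8 = -2

-2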